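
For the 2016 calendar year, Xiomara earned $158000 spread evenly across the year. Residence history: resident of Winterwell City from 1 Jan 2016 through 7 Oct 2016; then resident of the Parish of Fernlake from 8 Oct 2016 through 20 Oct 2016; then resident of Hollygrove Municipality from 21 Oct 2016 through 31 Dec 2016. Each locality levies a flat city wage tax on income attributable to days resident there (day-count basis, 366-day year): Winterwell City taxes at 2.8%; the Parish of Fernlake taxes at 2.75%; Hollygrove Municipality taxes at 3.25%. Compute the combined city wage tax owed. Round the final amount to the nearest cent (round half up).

Winterwell City, 1 Jan – 7 Oct 2016: 281 days → $158000 × 2.8% × 281/366 = $3396.5683
The Parish of Fernlake, 8 Oct – 20 Oct 2016: 13 days → $158000 × 2.75% × 13/366 = $154.3306
Hollygrove Municipality, 21 Oct – 31 Dec 2016: 72 days → $158000 × 3.25% × 72/366 = $1010.1639
Total = $4561.0628

$4561.06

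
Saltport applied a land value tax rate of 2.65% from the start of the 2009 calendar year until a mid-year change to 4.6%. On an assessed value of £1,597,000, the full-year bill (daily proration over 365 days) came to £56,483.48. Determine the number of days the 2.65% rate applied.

199 days

Let d = days at the first rate; then 365 − d days at the second rate.
£1,597,000 × [2.65%·d + 4.6%·(365−d)] / 365 = £56,483.48
Solving gives d = 199, so the new rate took effect on 19 July 2009.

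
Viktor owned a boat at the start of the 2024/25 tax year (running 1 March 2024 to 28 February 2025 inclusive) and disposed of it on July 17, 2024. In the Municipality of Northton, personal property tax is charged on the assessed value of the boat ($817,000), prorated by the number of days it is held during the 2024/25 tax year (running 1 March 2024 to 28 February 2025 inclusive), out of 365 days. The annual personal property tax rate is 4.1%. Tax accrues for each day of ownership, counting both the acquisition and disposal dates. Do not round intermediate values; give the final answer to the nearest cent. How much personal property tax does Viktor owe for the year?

Days held (March 1 – July 17, 2024): 139 out of 365
Tax = $817,000 × 4.1% × 139/365 = $12,756.3918

$12,756.39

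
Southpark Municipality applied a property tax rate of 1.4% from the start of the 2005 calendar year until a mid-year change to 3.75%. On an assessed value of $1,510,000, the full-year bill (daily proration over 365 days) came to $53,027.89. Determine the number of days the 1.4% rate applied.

Let d = days at the first rate; then 365 − d days at the second rate.
$1,510,000 × [1.4%·d + 3.75%·(365−d)] / 365 = $53,027.89
Solving gives d = 37, so the new rate took effect on 7 February 2005.

37 days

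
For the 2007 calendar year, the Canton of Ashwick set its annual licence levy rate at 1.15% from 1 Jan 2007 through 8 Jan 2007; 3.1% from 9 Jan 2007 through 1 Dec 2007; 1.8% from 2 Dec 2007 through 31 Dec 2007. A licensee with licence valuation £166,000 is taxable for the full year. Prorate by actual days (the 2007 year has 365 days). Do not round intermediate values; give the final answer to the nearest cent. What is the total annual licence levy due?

1 Jan – 8 Jan 2007: 8 days at 1.15% → £166,000 × 1.15% × 8/365 = £41.8411
9 Jan – 1 Dec 2007: 327 days at 3.1% → £166,000 × 3.1% × 327/365 = £4,610.2521
2 Dec – 31 Dec 2007: 30 days at 1.8% → £166,000 × 1.8% × 30/365 = £245.5890
Total = £4,897.6822

£4,897.68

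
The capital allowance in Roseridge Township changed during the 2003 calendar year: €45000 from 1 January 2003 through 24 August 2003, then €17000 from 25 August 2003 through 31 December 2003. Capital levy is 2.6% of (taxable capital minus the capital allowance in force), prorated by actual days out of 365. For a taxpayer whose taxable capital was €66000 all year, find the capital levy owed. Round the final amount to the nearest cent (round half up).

1 January – 24 August 2003: 236 days, exemption €45000 → (€66000 − €45000) × 2.6% × 236/365 = €353.0301
25 August – 31 December 2003: 129 days, exemption €17000 → (€66000 − €17000) × 2.6% × 129/365 = €450.2630
Total = €803.2932

€803.29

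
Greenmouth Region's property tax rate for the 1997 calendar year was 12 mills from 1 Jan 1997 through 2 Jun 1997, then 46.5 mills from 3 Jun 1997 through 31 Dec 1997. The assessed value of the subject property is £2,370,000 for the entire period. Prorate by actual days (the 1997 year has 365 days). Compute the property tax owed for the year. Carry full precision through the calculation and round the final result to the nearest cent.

1 Jan – 2 Jun 1997: 153 days at 12 mills → £2,370,000 × 1.2% × 153/365 = £11,921.4247
3 Jun – 31 Dec 1997: 212 days at 46.5 mills → £2,370,000 × 4.65% × 212/365 = £64,009.4795
Total = £75,930.9041

£75,930.90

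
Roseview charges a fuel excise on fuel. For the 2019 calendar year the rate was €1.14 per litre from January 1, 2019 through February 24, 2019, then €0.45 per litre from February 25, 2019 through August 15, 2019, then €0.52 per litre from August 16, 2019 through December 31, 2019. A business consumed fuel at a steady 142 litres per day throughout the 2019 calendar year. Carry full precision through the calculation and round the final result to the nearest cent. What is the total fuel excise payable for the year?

€30,084.12

January 1 – February 24, 2019: 55 days × 142 litres/day = 7,810 litres at €1.14/litre → €8,903.40
February 25 – August 15, 2019: 172 days × 142 litres/day = 24,424 litres at €0.45/litre → €10,990.80
August 16 – December 31, 2019: 138 days × 142 litres/day = 19,596 litres at €0.52/litre → €10,189.92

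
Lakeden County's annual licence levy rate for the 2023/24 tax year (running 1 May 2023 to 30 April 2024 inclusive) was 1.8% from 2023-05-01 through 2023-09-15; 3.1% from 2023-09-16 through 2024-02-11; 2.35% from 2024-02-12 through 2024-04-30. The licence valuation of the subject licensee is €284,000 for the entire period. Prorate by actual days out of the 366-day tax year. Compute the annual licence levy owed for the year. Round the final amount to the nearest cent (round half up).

€6,952.18

2023-05-01 to 2023-09-15: 138 days at 1.8% → €284,000 × 1.8% × 138/366 = €1,927.4754
2023-09-16 to 2024-02-11: 149 days at 3.1% → €284,000 × 3.1% × 149/366 = €3,584.1421
2024-02-12 to 2024-04-30: 79 days at 2.35% → €284,000 × 2.35% × 79/366 = €1,440.5628
Total = €6,952.1803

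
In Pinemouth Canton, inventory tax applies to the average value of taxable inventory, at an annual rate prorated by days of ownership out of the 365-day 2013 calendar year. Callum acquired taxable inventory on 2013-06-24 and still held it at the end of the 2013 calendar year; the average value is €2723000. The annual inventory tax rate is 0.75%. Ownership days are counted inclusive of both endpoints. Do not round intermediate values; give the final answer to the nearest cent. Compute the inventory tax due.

€10686.84

Days held (2013-06-24 to 2013-12-31): 191 out of 365
Tax = €2723000 × 0.75% × 191/365 = €10686.8425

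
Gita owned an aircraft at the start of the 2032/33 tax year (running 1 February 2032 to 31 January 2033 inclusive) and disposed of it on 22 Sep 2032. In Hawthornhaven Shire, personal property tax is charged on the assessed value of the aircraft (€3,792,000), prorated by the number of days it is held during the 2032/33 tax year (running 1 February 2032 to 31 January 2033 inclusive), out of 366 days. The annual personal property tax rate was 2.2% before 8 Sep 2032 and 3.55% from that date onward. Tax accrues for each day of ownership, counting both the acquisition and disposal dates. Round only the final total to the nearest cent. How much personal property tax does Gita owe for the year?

€55,662.62

1 Feb – 7 Sep 2032: 220 days at 2.2% → €3,792,000 × 2.2% × 220/366 = €50,145.5738
8 Sep – 22 Sep 2032: 15 days at 3.55% → €3,792,000 × 3.55% × 15/366 = €5,517.0492
Total = €55,662.6230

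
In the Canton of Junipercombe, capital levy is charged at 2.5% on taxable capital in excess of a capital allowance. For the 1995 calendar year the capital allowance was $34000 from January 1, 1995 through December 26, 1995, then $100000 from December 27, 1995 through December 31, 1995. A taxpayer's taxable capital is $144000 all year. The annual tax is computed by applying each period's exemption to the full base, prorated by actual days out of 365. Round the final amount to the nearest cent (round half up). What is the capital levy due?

$2727.40

January 1 – December 26, 1995: 360 days, exemption $34000 → ($144000 − $34000) × 2.5% × 360/365 = $2712.3288
December 27 – December 31, 1995: 5 days, exemption $100000 → ($144000 − $100000) × 2.5% × 5/365 = $15.0685
Total = $2727.3973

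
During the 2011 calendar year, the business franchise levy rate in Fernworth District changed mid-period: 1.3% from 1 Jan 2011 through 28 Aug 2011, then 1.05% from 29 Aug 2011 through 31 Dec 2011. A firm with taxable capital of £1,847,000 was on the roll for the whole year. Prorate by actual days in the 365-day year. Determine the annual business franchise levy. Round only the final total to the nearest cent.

1 Jan – 28 Aug 2011: 240 days at 1.3% → £1,847,000 × 1.3% × 240/365 = £15,788.0548
29 Aug – 31 Dec 2011: 125 days at 1.05% → £1,847,000 × 1.05% × 125/365 = £6,641.6096
Total = £22,429.6644

£22,429.66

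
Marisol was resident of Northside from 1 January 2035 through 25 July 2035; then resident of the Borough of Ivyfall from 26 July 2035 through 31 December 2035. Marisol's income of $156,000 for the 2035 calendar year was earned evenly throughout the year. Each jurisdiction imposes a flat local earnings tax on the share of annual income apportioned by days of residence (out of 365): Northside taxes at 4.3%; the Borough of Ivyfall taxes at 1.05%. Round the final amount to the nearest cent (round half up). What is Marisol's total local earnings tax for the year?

Northside, 1 January – 25 July 2035: 206 days → $156,000 × 4.3% × 206/365 = $3,785.8849
The Borough of Ivyfall, 26 July – 31 December 2035: 159 days → $156,000 × 1.05% × 159/365 = $713.5397
Total = $4,499.4247

$4,499.42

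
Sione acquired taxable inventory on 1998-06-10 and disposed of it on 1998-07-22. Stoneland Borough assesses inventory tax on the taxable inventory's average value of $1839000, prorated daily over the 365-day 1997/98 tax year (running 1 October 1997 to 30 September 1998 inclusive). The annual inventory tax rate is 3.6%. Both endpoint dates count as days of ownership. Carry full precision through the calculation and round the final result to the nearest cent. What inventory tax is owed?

Days held (1998-06-10 to 1998-07-22): 43 out of 365
Tax = $1839000 × 3.6% × 43/365 = $7799.3753

$7799.38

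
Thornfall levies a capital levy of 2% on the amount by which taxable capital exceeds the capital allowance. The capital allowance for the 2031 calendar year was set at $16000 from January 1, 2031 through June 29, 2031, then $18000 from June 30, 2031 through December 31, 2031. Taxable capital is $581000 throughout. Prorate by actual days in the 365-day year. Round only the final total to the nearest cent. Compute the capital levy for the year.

$11279.73

January 1 – June 29, 2031: 180 days, exemption $16000 → ($581000 − $16000) × 2% × 180/365 = $5572.6027
June 30 – December 31, 2031: 185 days, exemption $18000 → ($581000 − $18000) × 2% × 185/365 = $5707.1233
Total = $11279.7260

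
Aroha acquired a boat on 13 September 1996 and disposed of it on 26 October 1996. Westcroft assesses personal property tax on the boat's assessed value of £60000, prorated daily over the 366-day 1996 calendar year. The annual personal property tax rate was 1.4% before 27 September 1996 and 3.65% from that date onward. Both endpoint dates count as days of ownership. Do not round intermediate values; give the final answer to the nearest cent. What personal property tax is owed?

13 September – 26 September 1996: 14 days at 1.4% → £60000 × 1.4% × 14/366 = £32.1311
27 September – 26 October 1996: 30 days at 3.65% → £60000 × 3.65% × 30/366 = £179.5082
Total = £211.6393

£211.64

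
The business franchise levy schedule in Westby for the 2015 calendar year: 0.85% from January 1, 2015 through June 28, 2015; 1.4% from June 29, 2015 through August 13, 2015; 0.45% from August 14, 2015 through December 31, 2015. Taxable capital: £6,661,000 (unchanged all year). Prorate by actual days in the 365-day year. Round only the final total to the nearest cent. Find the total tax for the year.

£51,015.96

January 1 – June 28, 2015: 179 days at 0.85% → £6,661,000 × 0.85% × 179/365 = £27,766.3329
June 29 – August 13, 2015: 46 days at 1.4% → £6,661,000 × 1.4% × 46/365 = £11,752.5589
August 14 – December 31, 2015: 140 days at 0.45% → £6,661,000 × 0.45% × 140/365 = £11,497.0685
Total = £51,015.9603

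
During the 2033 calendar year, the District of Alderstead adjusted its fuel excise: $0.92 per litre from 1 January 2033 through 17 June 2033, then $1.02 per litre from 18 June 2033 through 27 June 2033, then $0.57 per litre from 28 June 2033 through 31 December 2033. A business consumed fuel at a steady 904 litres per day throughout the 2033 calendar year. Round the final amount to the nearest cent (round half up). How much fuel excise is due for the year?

1 January – 17 June 2033: 168 days × 904 litres/day = 151,872 litres at $0.92/litre → $139,722.24
18 June – 27 June 2033: 10 days × 904 litres/day = 9,040 litres at $1.02/litre → $9,220.80
28 June – 31 December 2033: 187 days × 904 litres/day = 169,048 litres at $0.57/litre → $96,357.36

$245,300.40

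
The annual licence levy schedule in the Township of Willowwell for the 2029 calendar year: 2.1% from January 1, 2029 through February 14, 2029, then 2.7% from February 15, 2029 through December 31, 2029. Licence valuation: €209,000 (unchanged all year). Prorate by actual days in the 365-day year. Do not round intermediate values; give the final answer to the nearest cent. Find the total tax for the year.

€5,488.40

January 1 – February 14, 2029: 45 days at 2.1% → €209,000 × 2.1% × 45/365 = €541.1096
February 15 – December 31, 2029: 320 days at 2.7% → €209,000 × 2.7% × 320/365 = €4,947.2877
Total = €5,488.3973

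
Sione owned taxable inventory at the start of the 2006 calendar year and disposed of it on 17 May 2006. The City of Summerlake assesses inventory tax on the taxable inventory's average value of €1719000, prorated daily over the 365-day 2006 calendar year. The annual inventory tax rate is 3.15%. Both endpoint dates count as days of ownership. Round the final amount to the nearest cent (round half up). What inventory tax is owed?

Days held (1 January – 17 May 2006): 137 out of 365
Tax = €1719000 × 3.15% × 137/365 = €20324.2315

€20324.23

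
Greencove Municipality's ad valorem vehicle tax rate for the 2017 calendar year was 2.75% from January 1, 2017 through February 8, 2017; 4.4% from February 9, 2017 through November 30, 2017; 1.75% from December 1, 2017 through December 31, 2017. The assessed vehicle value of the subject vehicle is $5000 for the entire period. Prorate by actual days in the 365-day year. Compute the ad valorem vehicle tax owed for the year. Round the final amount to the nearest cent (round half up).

January 1 – February 8, 2017: 39 days at 2.75% → $5000 × 2.75% × 39/365 = $14.6918
February 9 – November 30, 2017: 295 days at 4.4% → $5000 × 4.4% × 295/365 = $177.8082
December 1 – December 31, 2017: 31 days at 1.75% → $5000 × 1.75% × 31/365 = $7.4315
Total = $199.9315

$199.93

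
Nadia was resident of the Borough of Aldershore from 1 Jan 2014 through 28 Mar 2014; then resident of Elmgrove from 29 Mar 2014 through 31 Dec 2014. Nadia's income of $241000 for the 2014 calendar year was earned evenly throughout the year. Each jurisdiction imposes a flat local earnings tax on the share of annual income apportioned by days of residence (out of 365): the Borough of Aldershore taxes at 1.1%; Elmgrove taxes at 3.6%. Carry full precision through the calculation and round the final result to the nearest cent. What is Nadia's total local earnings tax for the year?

$7239.90

The Borough of Aldershore, 1 Jan – 28 Mar 2014: 87 days → $241000 × 1.1% × 87/365 = $631.8822
Elmgrove, 29 Mar – 31 Dec 2014: 278 days → $241000 × 3.6% × 278/365 = $6608.0219
Total = $7239.9041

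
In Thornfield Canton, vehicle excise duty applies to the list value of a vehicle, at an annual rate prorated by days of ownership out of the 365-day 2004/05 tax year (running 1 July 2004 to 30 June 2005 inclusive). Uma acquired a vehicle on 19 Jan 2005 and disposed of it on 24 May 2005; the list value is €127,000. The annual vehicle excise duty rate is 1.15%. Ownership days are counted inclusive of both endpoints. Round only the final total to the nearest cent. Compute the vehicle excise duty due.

Days held (19 Jan – 24 May 2005): 126 out of 365
Tax = €127,000 × 1.15% × 126/365 = €504.1726

€504.17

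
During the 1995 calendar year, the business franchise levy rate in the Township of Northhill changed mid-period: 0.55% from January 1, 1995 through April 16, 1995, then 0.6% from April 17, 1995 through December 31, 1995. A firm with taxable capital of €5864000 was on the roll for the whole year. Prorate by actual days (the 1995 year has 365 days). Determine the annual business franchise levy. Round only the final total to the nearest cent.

January 1 – April 16, 1995: 106 days at 0.55% → €5864000 × 0.55% × 106/365 = €9366.3342
April 17 – December 31, 1995: 259 days at 0.6% → €5864000 × 0.6% × 259/365 = €24966.1808
Total = €34332.5151

€34332.52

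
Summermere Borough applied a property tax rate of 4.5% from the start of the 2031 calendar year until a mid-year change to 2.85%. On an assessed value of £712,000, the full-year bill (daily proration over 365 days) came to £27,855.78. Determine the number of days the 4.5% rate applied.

Let d = days at the first rate; then 365 − d days at the second rate.
£712,000 × [4.5%·d + 2.85%·(365−d)] / 365 = £27,855.78
Solving gives d = 235, so the new rate took effect on 24 Aug 2031.

235 days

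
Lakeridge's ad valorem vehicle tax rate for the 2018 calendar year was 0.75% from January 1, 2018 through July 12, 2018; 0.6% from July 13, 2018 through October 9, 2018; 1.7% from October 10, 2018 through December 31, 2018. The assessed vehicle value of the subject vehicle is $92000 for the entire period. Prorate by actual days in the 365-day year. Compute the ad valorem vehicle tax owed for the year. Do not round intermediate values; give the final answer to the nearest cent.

$855.10

January 1 – July 12, 2018: 193 days at 0.75% → $92000 × 0.75% × 193/365 = $364.8493
July 13 – October 9, 2018: 89 days at 0.6% → $92000 × 0.6% × 89/365 = $134.5973
October 10 – December 31, 2018: 83 days at 1.7% → $92000 × 1.7% × 83/365 = $355.6493
Total = $855.0959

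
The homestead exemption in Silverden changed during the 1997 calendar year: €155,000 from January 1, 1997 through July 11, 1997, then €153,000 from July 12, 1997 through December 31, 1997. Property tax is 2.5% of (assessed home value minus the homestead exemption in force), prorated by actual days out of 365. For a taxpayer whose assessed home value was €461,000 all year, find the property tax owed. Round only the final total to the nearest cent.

€7,673.70

January 1 – July 11, 1997: 192 days, exemption €155,000 → (€461,000 − €155,000) × 2.5% × 192/365 = €4,024.1096
July 12 – December 31, 1997: 173 days, exemption €153,000 → (€461,000 − €153,000) × 2.5% × 173/365 = €3,649.5890
Total = €7,673.6986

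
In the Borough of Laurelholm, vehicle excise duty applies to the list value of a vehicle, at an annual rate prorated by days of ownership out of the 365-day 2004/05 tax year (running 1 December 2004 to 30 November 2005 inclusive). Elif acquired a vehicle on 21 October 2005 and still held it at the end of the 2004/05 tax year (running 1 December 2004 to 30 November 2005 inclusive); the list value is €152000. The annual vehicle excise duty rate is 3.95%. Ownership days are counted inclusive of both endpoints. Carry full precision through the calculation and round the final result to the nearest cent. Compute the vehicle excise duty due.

Days held (21 October – 30 November 2005): 41 out of 365
Tax = €152000 × 3.95% × 41/365 = €674.4219

€674.42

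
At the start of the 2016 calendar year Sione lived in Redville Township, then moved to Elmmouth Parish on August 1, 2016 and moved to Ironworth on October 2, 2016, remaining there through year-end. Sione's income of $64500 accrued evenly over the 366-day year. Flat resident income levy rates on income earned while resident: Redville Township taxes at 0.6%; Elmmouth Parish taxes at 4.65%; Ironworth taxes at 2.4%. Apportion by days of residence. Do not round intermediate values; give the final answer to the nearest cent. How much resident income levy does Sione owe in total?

$1118.18

Redville Township, January 1 – July 31, 2016: 213 days → $64500 × 0.6% × 213/366 = $225.2213
Elmmouth Parish, August 1 – October 1, 2016: 62 days → $64500 × 4.65% × 62/366 = $508.0697
Ironworth, October 2 – December 31, 2016: 91 days → $64500 × 2.4% × 91/366 = $384.8852
Total = $1118.1762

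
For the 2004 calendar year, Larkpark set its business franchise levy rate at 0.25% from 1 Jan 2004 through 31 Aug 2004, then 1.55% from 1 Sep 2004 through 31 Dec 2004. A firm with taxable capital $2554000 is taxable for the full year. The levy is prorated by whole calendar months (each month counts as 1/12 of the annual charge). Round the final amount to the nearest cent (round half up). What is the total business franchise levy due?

1 Jan – 31 Aug 2004: 8 months at 0.25% → $2554000 × 0.25% × 8/12 = $4256.6667
1 Sep – 31 Dec 2004: 4 months at 1.55% → $2554000 × 1.55% × 4/12 = $13195.6667
Total = $17452.3333

$17452.33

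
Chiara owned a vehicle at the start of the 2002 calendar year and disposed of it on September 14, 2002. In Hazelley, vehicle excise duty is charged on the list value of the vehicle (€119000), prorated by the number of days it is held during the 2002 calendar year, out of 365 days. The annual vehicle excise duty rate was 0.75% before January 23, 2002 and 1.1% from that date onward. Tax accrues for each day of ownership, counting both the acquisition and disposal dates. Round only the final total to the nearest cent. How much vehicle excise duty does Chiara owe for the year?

€896.58

January 1 – January 22, 2002: 22 days at 0.75% → €119000 × 0.75% × 22/365 = €53.7945
January 23 – September 14, 2002: 235 days at 1.1% → €119000 × 1.1% × 235/365 = €842.7808
Total = €896.5753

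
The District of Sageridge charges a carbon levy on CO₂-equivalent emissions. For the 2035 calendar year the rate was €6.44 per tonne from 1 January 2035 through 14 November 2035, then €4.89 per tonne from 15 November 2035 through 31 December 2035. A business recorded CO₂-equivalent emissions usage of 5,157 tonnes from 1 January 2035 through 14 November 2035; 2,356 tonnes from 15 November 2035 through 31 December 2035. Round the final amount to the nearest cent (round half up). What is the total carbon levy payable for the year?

€44,731.92

1 January – 14 November 2035: 5,157 tonnes at €6.44/tonne → €33,211.08
15 November – 31 December 2035: 2,356 tonnes at €4.89/tonne → €11,520.84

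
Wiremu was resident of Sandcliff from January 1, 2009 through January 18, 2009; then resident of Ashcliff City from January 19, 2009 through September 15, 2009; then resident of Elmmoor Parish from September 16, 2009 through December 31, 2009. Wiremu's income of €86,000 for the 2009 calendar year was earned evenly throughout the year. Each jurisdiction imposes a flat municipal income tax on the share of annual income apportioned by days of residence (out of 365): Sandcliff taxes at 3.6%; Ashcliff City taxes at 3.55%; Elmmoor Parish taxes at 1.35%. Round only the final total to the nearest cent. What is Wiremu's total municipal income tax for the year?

Sandcliff, January 1 – January 18, 2009: 18 days → €86,000 × 3.6% × 18/365 = €152.6795
Ashcliff City, January 19 – September 15, 2009: 240 days → €86,000 × 3.55% × 240/365 = €2,007.4521
Elmmoor Parish, September 16 – December 31, 2009: 107 days → €86,000 × 1.35% × 107/365 = €340.3479
Total = €2,500.4795

€2,500.48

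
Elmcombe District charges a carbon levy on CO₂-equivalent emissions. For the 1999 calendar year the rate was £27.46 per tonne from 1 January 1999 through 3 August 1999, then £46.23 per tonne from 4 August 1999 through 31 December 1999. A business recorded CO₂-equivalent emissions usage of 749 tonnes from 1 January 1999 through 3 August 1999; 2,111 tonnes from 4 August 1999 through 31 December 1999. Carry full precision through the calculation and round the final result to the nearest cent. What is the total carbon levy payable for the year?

£118,159.07

1 January – 3 August 1999: 749 tonnes at £27.46/tonne → £20,567.54
4 August – 31 December 1999: 2,111 tonnes at £46.23/tonne → £97,591.53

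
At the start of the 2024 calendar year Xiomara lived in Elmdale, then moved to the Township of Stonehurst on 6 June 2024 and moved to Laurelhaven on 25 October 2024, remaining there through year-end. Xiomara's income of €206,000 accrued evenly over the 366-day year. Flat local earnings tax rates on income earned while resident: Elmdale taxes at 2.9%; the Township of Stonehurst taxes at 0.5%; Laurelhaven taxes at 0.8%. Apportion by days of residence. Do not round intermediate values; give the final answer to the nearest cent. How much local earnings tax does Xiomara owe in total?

Elmdale, 1 January – 5 June 2024: 157 days → €206,000 × 2.9% × 157/366 = €2,562.6175
The Township of Stonehurst, 6 June – 24 October 2024: 141 days → €206,000 × 0.5% × 141/366 = €396.8033
Laurelhaven, 25 October – 31 December 2024: 68 days → €206,000 × 0.8% × 68/366 = €306.1858
Total = €3,265.6066

€3,265.61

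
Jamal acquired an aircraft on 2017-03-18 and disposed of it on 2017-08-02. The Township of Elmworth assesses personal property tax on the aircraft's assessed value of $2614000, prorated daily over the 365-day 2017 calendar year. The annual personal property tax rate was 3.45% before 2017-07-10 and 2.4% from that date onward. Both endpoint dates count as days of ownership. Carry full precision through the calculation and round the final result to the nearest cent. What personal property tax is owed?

$32291.85

2017-03-18 to 2017-07-09: 114 days at 3.45% → $2614000 × 3.45% × 114/365 = $28166.7452
2017-07-10 to 2017-08-02: 24 days at 2.4% → $2614000 × 2.4% × 24/365 = $4125.1068
Total = $32291.8521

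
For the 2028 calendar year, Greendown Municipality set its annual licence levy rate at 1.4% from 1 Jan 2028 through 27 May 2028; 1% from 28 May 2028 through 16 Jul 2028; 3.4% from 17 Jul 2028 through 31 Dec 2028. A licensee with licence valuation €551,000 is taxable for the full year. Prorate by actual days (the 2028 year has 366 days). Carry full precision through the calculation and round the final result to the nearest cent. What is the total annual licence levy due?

1 Jan – 27 May 2028: 148 days at 1.4% → €551,000 × 1.4% × 148/366 = €3,119.3224
28 May – 16 Jul 2028: 50 days at 1% → €551,000 × 1% × 50/366 = €752.7322
17 Jul – 31 Dec 2028: 168 days at 3.4% → €551,000 × 3.4% × 168/366 = €8,599.2131
Total = €12,471.2678

€12,471.27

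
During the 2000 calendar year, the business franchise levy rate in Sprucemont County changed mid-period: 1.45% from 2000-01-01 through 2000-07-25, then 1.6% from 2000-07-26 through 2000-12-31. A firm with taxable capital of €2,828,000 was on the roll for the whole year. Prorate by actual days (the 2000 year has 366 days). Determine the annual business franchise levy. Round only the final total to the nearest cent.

2000-01-01 to 2000-07-25: 207 days at 1.45% → €2,828,000 × 1.45% × 207/366 = €23,191.9180
2000-07-26 to 2000-12-31: 159 days at 1.6% → €2,828,000 × 1.6% × 159/366 = €19,656.9180
Total = €42,848.8361

€42,848.84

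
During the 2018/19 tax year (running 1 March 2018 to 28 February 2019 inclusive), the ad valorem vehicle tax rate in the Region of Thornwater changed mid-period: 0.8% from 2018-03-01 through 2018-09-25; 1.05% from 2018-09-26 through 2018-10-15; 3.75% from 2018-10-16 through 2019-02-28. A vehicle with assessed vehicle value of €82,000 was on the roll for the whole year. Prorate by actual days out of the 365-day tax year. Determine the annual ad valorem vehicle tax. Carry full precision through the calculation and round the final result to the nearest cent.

2018-03-01 to 2018-09-25: 209 days at 0.8% → €82,000 × 0.8% × 209/365 = €375.6274
2018-09-26 to 2018-10-15: 20 days at 1.05% → €82,000 × 1.05% × 20/365 = €47.1781
2018-10-16 to 2019-02-28: 136 days at 3.75% → €82,000 × 3.75% × 136/365 = €1,145.7534
Total = €1,568.5589

€1,568.56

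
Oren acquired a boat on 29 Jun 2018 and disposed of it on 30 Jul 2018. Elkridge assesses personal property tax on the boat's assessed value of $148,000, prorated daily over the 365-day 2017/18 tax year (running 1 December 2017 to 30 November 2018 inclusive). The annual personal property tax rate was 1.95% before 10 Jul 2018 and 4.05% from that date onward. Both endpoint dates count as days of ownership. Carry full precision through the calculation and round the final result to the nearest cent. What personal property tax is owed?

$431.84

29 Jun – 9 Jul 2018: 11 days at 1.95% → $148,000 × 1.95% × 11/365 = $86.9753
10 Jul – 30 Jul 2018: 21 days at 4.05% → $148,000 × 4.05% × 21/365 = $344.8603
Total = $431.8356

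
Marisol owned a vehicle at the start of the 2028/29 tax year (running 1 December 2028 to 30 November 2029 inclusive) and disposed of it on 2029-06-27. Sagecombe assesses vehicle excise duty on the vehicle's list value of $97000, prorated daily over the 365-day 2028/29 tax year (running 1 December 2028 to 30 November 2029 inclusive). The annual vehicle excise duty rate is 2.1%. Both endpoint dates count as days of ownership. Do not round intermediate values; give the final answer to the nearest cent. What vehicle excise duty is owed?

$1166.39

Days held (2028-12-01 to 2029-06-27): 209 out of 365
Tax = $97000 × 2.1% × 209/365 = $1166.3918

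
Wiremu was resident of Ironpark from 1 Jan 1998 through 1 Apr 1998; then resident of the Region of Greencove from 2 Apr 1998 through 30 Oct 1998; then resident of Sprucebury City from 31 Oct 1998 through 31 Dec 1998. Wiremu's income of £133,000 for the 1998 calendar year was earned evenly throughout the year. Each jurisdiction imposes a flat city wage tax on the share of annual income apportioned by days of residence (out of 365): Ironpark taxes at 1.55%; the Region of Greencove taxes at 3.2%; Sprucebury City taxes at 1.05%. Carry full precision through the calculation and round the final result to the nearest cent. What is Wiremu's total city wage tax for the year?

£3,223.15

Ironpark, 1 Jan – 1 Apr 1998: 91 days → £133,000 × 1.55% × 91/365 = £513.9630
The Region of Greencove, 2 Apr – 30 Oct 1998: 212 days → £133,000 × 3.2% × 212/365 = £2,471.9781
Sprucebury City, 31 Oct – 31 Dec 1998: 62 days → £133,000 × 1.05% × 62/365 = £237.2137
Total = £3,223.1548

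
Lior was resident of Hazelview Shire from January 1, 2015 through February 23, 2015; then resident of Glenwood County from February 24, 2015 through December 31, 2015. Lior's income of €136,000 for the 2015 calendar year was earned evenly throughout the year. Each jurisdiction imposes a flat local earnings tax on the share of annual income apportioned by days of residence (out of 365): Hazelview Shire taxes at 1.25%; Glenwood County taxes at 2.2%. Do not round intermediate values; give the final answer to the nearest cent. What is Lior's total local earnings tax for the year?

€2,800.85

Hazelview Shire, January 1 – February 23, 2015: 54 days → €136,000 × 1.25% × 54/365 = €251.5068
Glenwood County, February 24 – December 31, 2015: 311 days → €136,000 × 2.2% × 311/365 = €2,549.3479
Total = €2,800.8548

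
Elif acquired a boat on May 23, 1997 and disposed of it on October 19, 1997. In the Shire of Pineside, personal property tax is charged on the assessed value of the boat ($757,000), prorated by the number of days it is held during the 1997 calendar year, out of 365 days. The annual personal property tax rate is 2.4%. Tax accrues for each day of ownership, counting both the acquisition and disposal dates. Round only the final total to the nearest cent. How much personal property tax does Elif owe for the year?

$7,466.30

Days held (May 23 – October 19, 1997): 150 out of 365
Tax = $757,000 × 2.4% × 150/365 = $7,466.3014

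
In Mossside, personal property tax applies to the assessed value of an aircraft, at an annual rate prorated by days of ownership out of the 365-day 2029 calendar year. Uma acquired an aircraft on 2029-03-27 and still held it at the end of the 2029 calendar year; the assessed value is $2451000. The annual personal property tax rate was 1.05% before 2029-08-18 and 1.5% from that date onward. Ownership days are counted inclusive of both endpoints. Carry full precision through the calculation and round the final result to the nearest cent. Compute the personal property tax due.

2029-03-27 to 2029-08-17: 144 days at 1.05% → $2451000 × 1.05% × 144/365 = $10153.1836
2029-08-18 to 2029-12-31: 136 days at 1.5% → $2451000 × 1.5% × 136/365 = $13698.7397
Total = $23851.9233

$23851.92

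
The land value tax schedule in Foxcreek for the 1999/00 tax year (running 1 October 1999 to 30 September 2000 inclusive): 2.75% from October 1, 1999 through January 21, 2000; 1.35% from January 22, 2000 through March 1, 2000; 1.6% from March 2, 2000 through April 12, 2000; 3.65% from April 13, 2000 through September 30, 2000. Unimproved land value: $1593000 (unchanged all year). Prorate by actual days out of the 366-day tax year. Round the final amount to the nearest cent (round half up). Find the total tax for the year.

$45966.32

October 1, 1999 – January 21, 2000: 113 days at 2.75% → $1593000 × 2.75% × 113/366 = $13525.2664
January 22 – March 1, 2000: 40 days at 1.35% → $1593000 × 1.35% × 40/366 = $2350.3279
March 2 – April 12, 2000: 42 days at 1.6% → $1593000 × 1.6% × 42/366 = $2924.8525
April 13 – September 30, 2000: 171 days at 3.65% → $1593000 × 3.65% × 171/366 = $27165.8730
Total = $45966.3197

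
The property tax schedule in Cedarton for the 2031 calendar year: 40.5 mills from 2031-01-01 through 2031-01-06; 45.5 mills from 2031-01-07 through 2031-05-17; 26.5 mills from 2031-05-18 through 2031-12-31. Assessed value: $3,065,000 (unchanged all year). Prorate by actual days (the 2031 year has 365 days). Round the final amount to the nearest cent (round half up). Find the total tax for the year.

$102,828.65

2031-01-01 to 2031-01-06: 6 days at 40.5 mills → $3,065,000 × 4.05% × 6/365 = $2,040.5342
2031-01-07 to 2031-05-17: 131 days at 45.5 mills → $3,065,000 × 4.55% × 131/365 = $50,051.8699
2031-05-18 to 2031-12-31: 228 days at 26.5 mills → $3,065,000 × 2.65% × 228/365 = $50,736.2466
Total = $102,828.6507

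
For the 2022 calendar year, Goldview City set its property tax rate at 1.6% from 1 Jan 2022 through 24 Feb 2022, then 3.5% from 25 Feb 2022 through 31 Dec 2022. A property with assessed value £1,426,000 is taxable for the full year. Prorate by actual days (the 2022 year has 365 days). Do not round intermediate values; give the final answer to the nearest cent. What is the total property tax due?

1 Jan – 24 Feb 2022: 55 days at 1.6% → £1,426,000 × 1.6% × 55/365 = £3,438.0274
25 Feb – 31 Dec 2022: 310 days at 3.5% → £1,426,000 × 3.5% × 310/365 = £42,389.3151
Total = £45,827.3425

£45,827.34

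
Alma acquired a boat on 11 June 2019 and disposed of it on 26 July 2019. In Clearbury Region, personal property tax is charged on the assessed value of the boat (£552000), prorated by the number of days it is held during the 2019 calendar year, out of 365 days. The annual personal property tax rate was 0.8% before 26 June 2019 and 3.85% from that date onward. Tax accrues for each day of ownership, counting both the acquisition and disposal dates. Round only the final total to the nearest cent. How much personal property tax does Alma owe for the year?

£1986.44

11 June – 25 June 2019: 15 days at 0.8% → £552000 × 0.8% × 15/365 = £181.4795
26 June – 26 July 2019: 31 days at 3.85% → £552000 × 3.85% × 31/365 = £1804.9644
Total = £1986.4438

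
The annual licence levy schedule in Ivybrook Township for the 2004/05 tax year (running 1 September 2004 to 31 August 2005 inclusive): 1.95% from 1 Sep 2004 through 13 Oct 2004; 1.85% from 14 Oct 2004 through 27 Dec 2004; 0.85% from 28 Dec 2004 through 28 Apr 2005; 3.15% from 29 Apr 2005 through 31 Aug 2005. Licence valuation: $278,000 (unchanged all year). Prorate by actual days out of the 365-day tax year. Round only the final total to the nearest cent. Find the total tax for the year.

$5,484.22

1 Sep – 13 Oct 2004: 43 days at 1.95% → $278,000 × 1.95% × 43/365 = $638.6384
14 Oct – 27 Dec 2004: 75 days at 1.85% → $278,000 × 1.85% × 75/365 = $1,056.7808
28 Dec 2004 – 28 Apr 2005: 122 days at 0.85% → $278,000 × 0.85% × 122/365 = $789.8247
29 Apr – 31 Aug 2005: 125 days at 3.15% → $278,000 × 3.15% × 125/365 = $2,998.9726
Total = $5,484.2164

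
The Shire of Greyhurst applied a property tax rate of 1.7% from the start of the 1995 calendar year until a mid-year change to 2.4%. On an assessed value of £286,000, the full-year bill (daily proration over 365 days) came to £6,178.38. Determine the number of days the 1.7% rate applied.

Let d = days at the first rate; then 365 − d days at the second rate.
£286,000 × [1.7%·d + 2.4%·(365−d)] / 365 = £6,178.38
Solving gives d = 125, so the new rate took effect on May 6, 1995.

125 days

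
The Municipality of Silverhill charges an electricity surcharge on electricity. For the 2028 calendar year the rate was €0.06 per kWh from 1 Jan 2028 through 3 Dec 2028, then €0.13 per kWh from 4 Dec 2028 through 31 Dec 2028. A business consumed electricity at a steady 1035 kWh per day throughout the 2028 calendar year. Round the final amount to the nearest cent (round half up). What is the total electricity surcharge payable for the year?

1 Jan – 3 Dec 2028: 338 days × 1035 kWh/day = 349,830 kWh at €0.06/kWh → €20,989.80
4 Dec – 31 Dec 2028: 28 days × 1035 kWh/day = 28,980 kWh at €0.13/kWh → €3,767.40

€24,757.20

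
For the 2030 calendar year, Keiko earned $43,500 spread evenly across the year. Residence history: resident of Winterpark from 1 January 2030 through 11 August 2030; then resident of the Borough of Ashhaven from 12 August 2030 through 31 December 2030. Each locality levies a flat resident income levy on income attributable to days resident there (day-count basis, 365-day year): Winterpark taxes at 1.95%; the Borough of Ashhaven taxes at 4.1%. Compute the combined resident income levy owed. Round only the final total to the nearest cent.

Winterpark, 1 January – 11 August 2030: 223 days → $43,500 × 1.95% × 223/365 = $518.2459
The Borough of Ashhaven, 12 August – 31 December 2030: 142 days → $43,500 × 4.1% × 142/365 = $693.8548
Total = $1,212.1007

$1,212.10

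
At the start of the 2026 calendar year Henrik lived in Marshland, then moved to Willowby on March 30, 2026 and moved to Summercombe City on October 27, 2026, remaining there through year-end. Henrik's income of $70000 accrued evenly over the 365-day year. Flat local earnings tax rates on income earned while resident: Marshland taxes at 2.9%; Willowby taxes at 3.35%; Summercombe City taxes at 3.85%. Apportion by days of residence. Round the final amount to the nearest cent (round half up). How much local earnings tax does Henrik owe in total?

Marshland, January 1 – March 29, 2026: 88 days → $70000 × 2.9% × 88/365 = $489.4247
Willowby, March 30 – October 26, 2026: 211 days → $70000 × 3.35% × 211/365 = $1355.6027
Summercombe City, October 27 – December 31, 2026: 66 days → $70000 × 3.85% × 66/365 = $487.3151
Total = $2332.3425

$2332.34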